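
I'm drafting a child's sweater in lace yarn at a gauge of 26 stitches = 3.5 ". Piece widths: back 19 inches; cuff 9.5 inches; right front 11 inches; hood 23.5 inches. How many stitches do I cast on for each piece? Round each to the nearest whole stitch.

back 141; cuff 71; right front 82; hood 175.

Rate = 26/3.5 = 7.429 sts per in.
back: 19 × 7.429 = 141.14 → 141.
cuff: 9.5 × 7.429 = 70.57 → 71.
right front: 11 × 7.429 = 81.71 → 82.
hood: 23.5 × 7.429 = 174.57 → 175.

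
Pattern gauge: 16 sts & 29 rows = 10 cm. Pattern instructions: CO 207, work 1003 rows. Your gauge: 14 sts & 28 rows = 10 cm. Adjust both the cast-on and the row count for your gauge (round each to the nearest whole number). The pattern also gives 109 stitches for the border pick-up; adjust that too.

Stitches: 207 × 14/16 = 181.12 → 181.
Rows: 1003 × 28/29 = 968.41 → 968.
border pick-up: 109 × 14/16 = 95.38 → 95.

Cast on 181 stitches; work 968 rows; border pick-up 95 stitches.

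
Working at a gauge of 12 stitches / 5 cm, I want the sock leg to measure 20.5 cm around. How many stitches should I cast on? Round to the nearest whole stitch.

49 stitches.

12 stitches / 5 cm = 2.4 stitches per cm.
20.5 × 2.4 = 49.20 stitches.
Round to nearest → 49.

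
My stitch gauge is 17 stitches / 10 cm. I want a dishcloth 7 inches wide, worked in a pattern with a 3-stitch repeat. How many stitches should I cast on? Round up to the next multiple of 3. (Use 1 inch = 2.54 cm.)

7 in = 7 × 2.54 = 17.78 cm.
17 / 10 = 1.7 sts/cm.
17.78 × 1.7 = 30.23 sts.
→ 33.

Cast on 33 stitches.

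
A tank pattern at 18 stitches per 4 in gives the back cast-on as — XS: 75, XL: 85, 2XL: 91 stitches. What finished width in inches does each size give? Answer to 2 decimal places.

18/4 = 4.5 sts per in.
XS: 75 / 4.5 = 16.667 → 16.67 in.
XL: 85 / 4.5 = 18.889 → 18.89 in.
2XL: 91 / 4.5 = 20.222 → 20.22 in.

XS 16.67 inches; XL 18.89 inches; 2XL 20.22 inches.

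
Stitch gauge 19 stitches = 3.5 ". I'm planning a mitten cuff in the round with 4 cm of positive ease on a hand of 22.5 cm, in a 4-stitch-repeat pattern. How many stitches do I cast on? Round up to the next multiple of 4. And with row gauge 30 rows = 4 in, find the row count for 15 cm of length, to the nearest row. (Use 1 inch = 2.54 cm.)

Cast on 60 stitches; work 44 rows.

Finished = 22.5 + 4 = 26.5 cm.
26.5 cm × 1/2.54 = 10.43 inches.
19/3.5 = 5.429 sts per in; 10.43 × 5.429 = 56.64 sts.
Next multiple of 4 → 60.
15 cm = 5.91 inches; × 7.5 = 44.29 → 44 rows.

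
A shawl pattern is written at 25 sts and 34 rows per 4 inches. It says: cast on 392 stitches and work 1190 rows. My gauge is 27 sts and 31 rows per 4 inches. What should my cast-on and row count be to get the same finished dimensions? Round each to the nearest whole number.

Stitches: 392 × 27/25 = 423.36 → 423.
Rows: 1190 × 31/34 = 1085.00 → 1085.

Cast on 423 stitches; work 1085 rows.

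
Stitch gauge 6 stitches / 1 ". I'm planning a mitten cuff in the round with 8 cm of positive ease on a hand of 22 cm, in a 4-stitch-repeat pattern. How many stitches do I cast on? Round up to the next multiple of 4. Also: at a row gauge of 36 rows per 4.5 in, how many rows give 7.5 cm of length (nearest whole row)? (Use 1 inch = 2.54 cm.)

Finished = 22 + 8 = 30 cm.
30 cm × 1/2.54 = 11.81 inches.
6/1 = 6 sts per in; 11.81 × 6 = 70.87 sts.
Next multiple of 4 → 72.
7.5 cm = 2.95 inches; × 8 = 23.62 → 24 rows.

Cast on 72 stitches; work 24 rows.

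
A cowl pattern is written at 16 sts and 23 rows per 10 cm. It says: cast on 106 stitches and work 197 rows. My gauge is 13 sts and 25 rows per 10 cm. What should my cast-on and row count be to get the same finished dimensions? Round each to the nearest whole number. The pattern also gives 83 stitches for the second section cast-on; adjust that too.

Cast on 86 stitches; work 214 rows; second section cast-on 67 stitches.

Stitches: 106 × 13/16 = 86.12 → 86.
Rows: 197 × 25/23 = 214.13 → 214.
second section cast-on: 83 × 13/16 = 67.44 → 67.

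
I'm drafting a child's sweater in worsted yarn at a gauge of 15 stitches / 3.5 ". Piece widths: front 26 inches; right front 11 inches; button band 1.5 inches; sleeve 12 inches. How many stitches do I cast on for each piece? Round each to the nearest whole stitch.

Rate = 15/3.5 = 4.286 sts per in.
front: 26 × 4.286 = 111.43 → 111.
right front: 11 × 4.286 = 47.14 → 47.
button band: 1.5 × 4.286 = 6.43 → 6.
sleeve: 12 × 4.286 = 51.43 → 51.

front 111; right front 47; button band 6; sleeve 51.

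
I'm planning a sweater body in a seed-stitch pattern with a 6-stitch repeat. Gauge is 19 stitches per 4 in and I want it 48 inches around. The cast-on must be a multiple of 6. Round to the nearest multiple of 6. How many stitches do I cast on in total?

Cast on 228 stitches.

19 / 4 = 4.75 sts per inch.
48 × 4.75 = 228.00 sts.
Nearest multiple of 6: 228.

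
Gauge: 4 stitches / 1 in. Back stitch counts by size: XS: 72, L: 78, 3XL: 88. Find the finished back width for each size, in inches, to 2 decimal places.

4/1 = 4 sts per in.
XS: 72 / 4 = 18.000 → 18.00 in.
L: 78 / 4 = 19.500 → 19.50 in.
3XL: 88 / 4 = 22.000 → 22.00 in.

XS 18.00 inches; L 19.50 inches; 3XL 22.00 inches.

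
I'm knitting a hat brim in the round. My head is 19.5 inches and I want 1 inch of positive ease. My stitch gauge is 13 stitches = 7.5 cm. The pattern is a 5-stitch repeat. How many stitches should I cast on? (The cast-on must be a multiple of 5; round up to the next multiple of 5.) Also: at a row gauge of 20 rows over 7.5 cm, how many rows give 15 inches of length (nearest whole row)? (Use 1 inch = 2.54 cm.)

Finished = 19.5 + 1 = 20.5 inches.
20.5 inches × 2.54 = 52.07 cm.
13/7.5 = 1.733 sts per cm; 52.07 × 1.733 = 90.25 sts.
Next multiple of 5 → 95.
15 inches = 38.10 cm; × 2.667 = 101.60 → 102 rows.

Cast on 95 stitches; work 102 rows.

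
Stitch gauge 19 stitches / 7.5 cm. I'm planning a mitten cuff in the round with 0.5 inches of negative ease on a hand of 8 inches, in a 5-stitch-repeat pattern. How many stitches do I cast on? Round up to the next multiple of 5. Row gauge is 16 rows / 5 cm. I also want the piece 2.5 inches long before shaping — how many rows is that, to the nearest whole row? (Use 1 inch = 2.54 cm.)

Cast on 50 stitches; work 20 rows.

Finished = 8 − 0.5 = 7.5 inches.
7.5 inches × 2.54 = 19.05 cm.
19/7.5 = 2.533 sts per cm; 19.05 × 2.533 = 48.26 sts.
Next multiple of 5 → 50.
2.5 inches = 6.35 cm; × 3.2 = 20.32 → 20 rows.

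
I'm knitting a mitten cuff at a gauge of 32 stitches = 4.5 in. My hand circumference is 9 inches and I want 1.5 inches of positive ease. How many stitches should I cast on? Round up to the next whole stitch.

Finished = 9 + 1.5 = 10.5 in.
32 / 4.5 = 7.111 sts per inch.
10.50 × 7.111 = 74.67 sts.
→ 75 sts.

CO 75 sts.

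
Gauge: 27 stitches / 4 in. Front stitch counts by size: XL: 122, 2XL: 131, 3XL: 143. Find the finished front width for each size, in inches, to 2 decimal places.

XL 18.07 inches; 2XL 19.41 inches; 3XL 21.19 inches.

27/4 = 6.75 sts per in.
XL: 122 / 6.75 = 18.074 → 18.07 in.
2XL: 131 / 6.75 = 19.407 → 19.41 in.
3XL: 143 / 6.75 = 21.185 → 21.19 in.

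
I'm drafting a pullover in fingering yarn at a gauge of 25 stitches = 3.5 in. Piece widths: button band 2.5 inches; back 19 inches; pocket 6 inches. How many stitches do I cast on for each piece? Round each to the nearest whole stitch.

Rate = 25/3.5 = 7.143 sts per in.
button band: 2.5 × 7.143 = 17.86 → 18.
back: 19 × 7.143 = 135.71 → 136.
pocket: 6 × 7.143 = 42.86 → 43.

button band 18; back 136; pocket 43.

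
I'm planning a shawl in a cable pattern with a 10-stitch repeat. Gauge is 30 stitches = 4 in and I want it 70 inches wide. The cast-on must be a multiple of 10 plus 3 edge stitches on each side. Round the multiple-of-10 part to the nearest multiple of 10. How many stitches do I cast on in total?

30 / 4 = 7.5 sts per inch.
70 × 7.5 = 525.00 sts.
Less 6 edge sts → 519.00 for the repeat.
Nearest multiple of 10: 520.
Add back 6 edge sts → 526.

CO 526 sts.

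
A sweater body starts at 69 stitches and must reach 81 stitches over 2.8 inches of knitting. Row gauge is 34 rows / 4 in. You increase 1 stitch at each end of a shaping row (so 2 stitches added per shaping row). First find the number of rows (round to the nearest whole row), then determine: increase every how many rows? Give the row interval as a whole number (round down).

Rows = 2.8 × 8.5 = 23.8 → 24 rows.
Stitches to add: 12 → 6 shaping rows (at 2 st each).
24 / 6 = 4.00 → every 4 rows.

Increase every 4th row.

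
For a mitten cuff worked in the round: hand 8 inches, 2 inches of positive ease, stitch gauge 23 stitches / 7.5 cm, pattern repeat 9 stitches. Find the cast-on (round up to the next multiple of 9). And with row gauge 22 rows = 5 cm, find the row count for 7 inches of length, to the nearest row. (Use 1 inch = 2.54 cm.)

Cast on 81 stitches; work 78 rows.

Finished = 8 + 2 = 10 inches.
10 inches × 2.54 = 25.40 cm.
23/7.5 = 3.067 sts per cm; 25.40 × 3.067 = 77.89 sts.
Next multiple of 9 → 81.
7 inches = 17.78 cm; × 4.4 = 78.23 → 78 rows.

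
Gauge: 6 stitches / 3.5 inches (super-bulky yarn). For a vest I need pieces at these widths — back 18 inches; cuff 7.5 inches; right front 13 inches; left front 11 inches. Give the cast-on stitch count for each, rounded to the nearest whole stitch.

back 31; cuff 13; right front 22; left front 19.

Rate = 6/3.5 = 1.714 sts per in.
back: 18 × 1.714 = 30.86 → 31.
cuff: 7.5 × 1.714 = 12.86 → 13.
right front: 13 × 1.714 = 22.29 → 22.
left front: 11 × 1.714 = 18.86 → 19.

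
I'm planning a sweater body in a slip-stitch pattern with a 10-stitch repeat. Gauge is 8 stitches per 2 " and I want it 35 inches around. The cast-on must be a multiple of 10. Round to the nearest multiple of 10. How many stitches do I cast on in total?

8 / 2 = 4 sts per inch.
35 × 4 = 140.00 sts.
Nearest multiple of 10: 140.

Cast on 140 stitches.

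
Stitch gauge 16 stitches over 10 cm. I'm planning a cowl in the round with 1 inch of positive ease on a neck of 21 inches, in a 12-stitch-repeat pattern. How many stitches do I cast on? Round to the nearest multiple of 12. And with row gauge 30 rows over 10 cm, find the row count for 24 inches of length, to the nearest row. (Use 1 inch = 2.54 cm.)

Finished = 21 + 1 = 22 inches.
22 inches × 2.54 = 55.88 cm.
16/10 = 1.6 sts per cm; 55.88 × 1.6 = 89.41 sts.
Nearest multiple of 12 → 84.
24 inches = 60.96 cm; × 3 = 182.88 → 183 rows.

Cast on 84 stitches; work 183 rows.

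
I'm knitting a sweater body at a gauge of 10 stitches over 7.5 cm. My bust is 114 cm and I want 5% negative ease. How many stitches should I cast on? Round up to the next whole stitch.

Finished = 114 × 0.95 = 108.30 cm.
10 / 7.5 = 1.333 sts per cm.
108.30 × 1.333 = 144.40 sts.
→ 145 sts.

145 stitches.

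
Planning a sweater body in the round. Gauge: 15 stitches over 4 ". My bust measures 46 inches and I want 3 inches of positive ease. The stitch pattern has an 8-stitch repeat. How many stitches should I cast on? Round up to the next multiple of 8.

Finished = 46 + 3 = 49 inches.
15 / 4 = 3.75 sts/in.
49 × 3.75 = 183.75 sts.
Next multiple of 8: 184.

Cast on 184 stitches.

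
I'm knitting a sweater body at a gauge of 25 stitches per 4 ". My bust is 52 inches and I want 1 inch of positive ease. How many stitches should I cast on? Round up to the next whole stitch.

Finished = 52 + 1 = 53 in.
25 / 4 = 6.25 sts per inch.
53.00 × 6.25 = 331.25 sts.
→ 332 sts.

332 stitches.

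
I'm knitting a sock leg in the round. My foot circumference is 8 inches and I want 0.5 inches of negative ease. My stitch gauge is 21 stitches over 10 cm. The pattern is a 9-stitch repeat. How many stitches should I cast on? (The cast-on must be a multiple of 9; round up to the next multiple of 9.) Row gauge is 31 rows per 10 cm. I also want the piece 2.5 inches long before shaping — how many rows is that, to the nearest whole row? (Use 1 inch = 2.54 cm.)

Finished = 8 − 0.5 = 7.5 inches.
7.5 inches × 2.54 = 19.05 cm.
21/10 = 2.1 sts per cm; 19.05 × 2.1 = 40.01 sts.
Next multiple of 9 → 45.
2.5 inches = 6.35 cm; × 3.1 = 19.68 → 20 rows.

Cast on 45 stitches; work 20 rows.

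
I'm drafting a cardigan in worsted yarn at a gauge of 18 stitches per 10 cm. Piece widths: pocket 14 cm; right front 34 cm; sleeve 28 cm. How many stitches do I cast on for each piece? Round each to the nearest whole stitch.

pocket 25; right front 61; sleeve 50.

Rate = 18/10 = 1.8 sts per cm.
pocket: 14 × 1.8 = 25.20 → 25.
right front: 34 × 1.8 = 61.20 → 61.
sleeve: 28 × 1.8 = 50.40 → 50.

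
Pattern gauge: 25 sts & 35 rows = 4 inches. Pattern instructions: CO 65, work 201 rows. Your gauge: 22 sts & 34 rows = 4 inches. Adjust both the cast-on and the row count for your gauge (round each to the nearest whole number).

Stitches: 65 × 22/25 = 57.20 → 57.
Rows: 201 × 34/35 = 195.26 → 195.

Cast on 57 stitches; work 195 rows.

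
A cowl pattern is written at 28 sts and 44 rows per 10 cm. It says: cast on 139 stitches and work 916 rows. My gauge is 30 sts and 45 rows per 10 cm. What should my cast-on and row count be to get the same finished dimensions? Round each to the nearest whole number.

Cast on 149 stitches; work 937 rows.

Stitches: 139 × 30/28 = 148.93 → 149.
Rows: 916 × 45/44 = 936.82 → 937.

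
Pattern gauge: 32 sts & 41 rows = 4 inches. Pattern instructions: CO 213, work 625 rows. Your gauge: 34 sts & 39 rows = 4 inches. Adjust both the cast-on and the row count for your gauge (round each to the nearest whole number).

Cast on 226 stitches; work 595 rows.

Stitches: 213 × 34/32 = 226.31 → 226.
Rows: 625 × 39/41 = 594.51 → 595.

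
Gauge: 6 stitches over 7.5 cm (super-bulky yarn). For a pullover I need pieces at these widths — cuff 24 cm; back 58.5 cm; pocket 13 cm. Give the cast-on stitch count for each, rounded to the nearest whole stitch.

Rate = 6/7.5 = 0.8 sts per cm.
cuff: 24 × 0.8 = 19.20 → 19.
back: 58.5 × 0.8 = 46.80 → 47.
pocket: 13 × 0.8 = 10.40 → 10.

cuff 19; back 47; pocket 10.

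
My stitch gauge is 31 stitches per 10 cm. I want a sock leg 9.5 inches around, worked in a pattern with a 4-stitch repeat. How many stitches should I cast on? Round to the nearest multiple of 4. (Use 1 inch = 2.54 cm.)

9.5 in = 9.5 × 2.54 = 24.13 cm.
31 / 10 = 3.1 sts/cm.
24.13 × 3.1 = 74.80 sts.
→ 76.

Cast on 76 stitches.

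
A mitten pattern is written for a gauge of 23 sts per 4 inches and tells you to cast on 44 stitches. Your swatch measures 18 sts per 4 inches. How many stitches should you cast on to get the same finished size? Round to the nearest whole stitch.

34 stitches.

Scale factor = 18 / 23 = 0.783.
44 × 18 / 23 = 34.43 sts.
→ 34 sts.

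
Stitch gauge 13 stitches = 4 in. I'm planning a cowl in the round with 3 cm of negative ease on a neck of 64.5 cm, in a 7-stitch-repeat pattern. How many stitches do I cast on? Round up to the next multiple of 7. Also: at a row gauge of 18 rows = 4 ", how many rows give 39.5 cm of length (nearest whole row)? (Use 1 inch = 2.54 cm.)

Finished = 64.5 − 3 = 61.5 cm.
61.5 cm × 1/2.54 = 24.21 inches.
13/4 = 3.25 sts per in; 24.21 × 3.25 = 78.69 sts.
Next multiple of 7 → 84.
39.5 cm = 15.55 inches; × 4.5 = 69.98 → 70 rows.

Cast on 84 stitches; work 70 rows.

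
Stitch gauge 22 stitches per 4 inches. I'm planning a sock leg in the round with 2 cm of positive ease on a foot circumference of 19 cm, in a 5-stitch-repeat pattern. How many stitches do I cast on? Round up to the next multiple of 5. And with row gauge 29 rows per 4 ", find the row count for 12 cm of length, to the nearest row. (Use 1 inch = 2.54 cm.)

Finished = 19 + 2 = 21 cm.
21 cm × 1/2.54 = 8.27 inches.
22/4 = 5.5 sts per in; 8.27 × 5.5 = 45.47 sts.
Next multiple of 5 → 50.
12 cm = 4.72 inches; × 7.25 = 34.25 → 34 rows.

Cast on 50 stitches; work 34 rows.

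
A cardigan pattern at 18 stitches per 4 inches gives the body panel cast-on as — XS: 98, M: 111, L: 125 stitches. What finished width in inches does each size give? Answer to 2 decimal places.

18/4 = 4.5 sts per in.
XS: 98 / 4.5 = 21.778 → 21.78 in.
M: 111 / 4.5 = 24.667 → 24.67 in.
L: 125 / 4.5 = 27.778 → 27.78 in.

XS 21.78 inches; M 24.67 inches; L 27.78 inches.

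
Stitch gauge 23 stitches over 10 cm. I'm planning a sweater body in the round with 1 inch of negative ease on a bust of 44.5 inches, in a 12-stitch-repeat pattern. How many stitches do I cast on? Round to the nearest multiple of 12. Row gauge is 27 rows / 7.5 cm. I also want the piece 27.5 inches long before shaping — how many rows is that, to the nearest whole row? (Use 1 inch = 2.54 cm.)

Cast on 252 stitches; work 251 rows.

Finished = 44.5 − 1 = 43.5 inches.
43.5 inches × 2.54 = 110.49 cm.
23/10 = 2.3 sts per cm; 110.49 × 2.3 = 254.13 sts.
Nearest multiple of 12 → 252.
27.5 inches = 69.85 cm; × 3.6 = 251.46 → 251 rows.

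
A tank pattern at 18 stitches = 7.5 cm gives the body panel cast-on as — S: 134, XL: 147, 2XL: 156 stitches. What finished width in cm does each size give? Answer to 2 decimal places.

18/7.5 = 2.4 sts per cm.
S: 134 / 2.4 = 55.833 → 55.83 cm.
XL: 147 / 2.4 = 61.250 → 61.25 cm.
2XL: 156 / 2.4 = 65.000 → 65.00 cm.

S 55.83 cm; XL 61.25 cm; 2XL 65.00 cm.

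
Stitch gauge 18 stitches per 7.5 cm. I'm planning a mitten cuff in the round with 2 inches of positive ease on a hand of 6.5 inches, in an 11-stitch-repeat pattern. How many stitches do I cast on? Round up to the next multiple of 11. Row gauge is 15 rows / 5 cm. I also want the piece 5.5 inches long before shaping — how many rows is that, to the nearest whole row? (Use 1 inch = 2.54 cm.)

Finished = 6.5 + 2 = 8.5 inches.
8.5 inches × 2.54 = 21.59 cm.
18/7.5 = 2.4 sts per cm; 21.59 × 2.4 = 51.82 sts.
Next multiple of 11 → 55.
5.5 inches = 13.97 cm; × 3 = 41.91 → 42 rows.

Cast on 55 stitches; work 42 rows.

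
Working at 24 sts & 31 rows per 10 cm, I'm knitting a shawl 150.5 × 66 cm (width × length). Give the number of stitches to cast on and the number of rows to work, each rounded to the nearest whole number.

Stitch gauge = 24/10 = 2.4 sts/cm; 150.5 × 2.4 = 361.20 → 361 sts.
Row gauge = 31/10 = 3.1 rows/cm; 66 × 3.1 = 204.60 → 205 rows.

Cast on 361 stitches and work 205 rows.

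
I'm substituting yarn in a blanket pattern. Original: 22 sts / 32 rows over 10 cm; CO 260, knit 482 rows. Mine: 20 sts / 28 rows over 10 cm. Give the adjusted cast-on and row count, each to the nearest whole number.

Stitches: 260 × 20/22 = 236.36 → 236.
Rows: 482 × 28/32 = 421.75 → 422.

Cast on 236 stitches; work 422 rows.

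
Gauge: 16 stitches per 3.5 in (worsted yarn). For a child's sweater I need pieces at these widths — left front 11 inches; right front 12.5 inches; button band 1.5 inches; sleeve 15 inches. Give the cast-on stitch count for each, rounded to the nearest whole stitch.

left front 50; right front 57; button band 7; sleeve 69.

Rate = 16/3.5 = 4.571 sts per in.
left front: 11 × 4.571 = 50.29 → 50.
right front: 12.5 × 4.571 = 57.14 → 57.
button band: 1.5 × 4.571 = 6.86 → 7.
sleeve: 15 × 4.571 = 68.57 → 69.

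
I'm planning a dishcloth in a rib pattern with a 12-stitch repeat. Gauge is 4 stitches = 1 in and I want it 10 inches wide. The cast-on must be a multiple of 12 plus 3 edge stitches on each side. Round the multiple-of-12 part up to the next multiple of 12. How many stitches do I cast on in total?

Cast on 42 stitches.

4 / 1 = 4 sts per inch.
10 × 4 = 40.00 sts.
Less 6 edge sts → 34.00 for the repeat.
Next multiple of 12: 36.
Add back 6 edge sts → 42.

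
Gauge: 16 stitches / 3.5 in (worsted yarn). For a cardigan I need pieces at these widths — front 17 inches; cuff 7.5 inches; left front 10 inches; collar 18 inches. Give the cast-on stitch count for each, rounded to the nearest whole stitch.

front 78; cuff 34; left front 46; collar 82.

Rate = 16/3.5 = 4.571 sts per in.
front: 17 × 4.571 = 77.71 → 78.
cuff: 7.5 × 4.571 = 34.29 → 34.
left front: 10 × 4.571 = 45.71 → 46.
collar: 18 × 4.571 = 82.29 → 82.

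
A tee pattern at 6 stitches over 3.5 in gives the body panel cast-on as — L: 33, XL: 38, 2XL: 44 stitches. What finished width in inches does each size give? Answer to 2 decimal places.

6/3.5 = 1.714 sts per in.
L: 33 / 1.714 = 19.250 → 19.25 in.
XL: 38 / 1.714 = 22.167 → 22.17 in.
2XL: 44 / 1.714 = 25.667 → 25.67 in.

L 19.25 inches; XL 22.17 inches; 2XL 25.67 inches.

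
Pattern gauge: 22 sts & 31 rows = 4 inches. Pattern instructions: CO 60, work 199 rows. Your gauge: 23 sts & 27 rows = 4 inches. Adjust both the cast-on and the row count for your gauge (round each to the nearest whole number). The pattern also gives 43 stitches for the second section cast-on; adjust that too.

Cast on 63 stitches; work 173 rows; second section cast-on 45 stitches.

Stitches: 60 × 23/22 = 62.73 → 63.
Rows: 199 × 27/31 = 173.32 → 173.
second section cast-on: 43 × 23/22 = 44.95 → 45.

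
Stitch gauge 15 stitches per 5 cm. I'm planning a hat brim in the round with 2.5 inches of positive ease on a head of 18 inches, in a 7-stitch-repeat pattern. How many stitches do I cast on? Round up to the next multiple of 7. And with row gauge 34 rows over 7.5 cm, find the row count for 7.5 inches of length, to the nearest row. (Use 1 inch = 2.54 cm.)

Finished = 18 + 2.5 = 20.5 inches.
20.5 inches × 2.54 = 52.07 cm.
15/5 = 3 sts per cm; 52.07 × 3 = 156.21 sts.
Next multiple of 7 → 161.
7.5 inches = 19.05 cm; × 4.533 = 86.36 → 86 rows.

Cast on 161 stitches; work 86 rows.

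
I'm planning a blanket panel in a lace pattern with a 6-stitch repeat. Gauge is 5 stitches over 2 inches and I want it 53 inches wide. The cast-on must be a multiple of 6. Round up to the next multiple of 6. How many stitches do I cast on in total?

5 / 2 = 2.5 sts per inch.
53 × 2.5 = 132.50 sts.
Next multiple of 6: 138.

138 stitches.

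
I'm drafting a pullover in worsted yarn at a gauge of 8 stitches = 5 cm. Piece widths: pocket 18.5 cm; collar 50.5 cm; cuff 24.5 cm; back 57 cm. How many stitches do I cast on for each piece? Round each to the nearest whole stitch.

Rate = 8/5 = 1.6 sts per cm.
pocket: 18.5 × 1.6 = 29.60 → 30.
collar: 50.5 × 1.6 = 80.80 → 81.
cuff: 24.5 × 1.6 = 39.20 → 39.
back: 57 × 1.6 = 91.20 → 91.

pocket 30; collar 81; cuff 39; back 91.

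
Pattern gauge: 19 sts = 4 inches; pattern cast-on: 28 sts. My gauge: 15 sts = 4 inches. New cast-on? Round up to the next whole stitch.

Scale factor = 15 / 19 = 0.789.
28 × 15 / 19 = 22.11 sts.
→ 23 sts.

Cast on 23 stitches.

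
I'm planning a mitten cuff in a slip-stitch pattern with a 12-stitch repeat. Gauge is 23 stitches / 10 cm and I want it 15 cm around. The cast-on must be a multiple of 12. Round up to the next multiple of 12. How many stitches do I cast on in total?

36 stitches.

23 / 10 = 2.3 sts per cm.
15 × 2.3 = 34.50 sts.
Next multiple of 12: 36.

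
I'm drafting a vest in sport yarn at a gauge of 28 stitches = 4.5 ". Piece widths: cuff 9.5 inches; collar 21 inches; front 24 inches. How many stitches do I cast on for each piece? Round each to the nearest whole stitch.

cuff 59; collar 131; front 149.

Rate = 28/4.5 = 6.222 sts per in.
cuff: 9.5 × 6.222 = 59.11 → 59.
collar: 21 × 6.222 = 130.67 → 131.
front: 24 × 6.222 = 149.33 → 149.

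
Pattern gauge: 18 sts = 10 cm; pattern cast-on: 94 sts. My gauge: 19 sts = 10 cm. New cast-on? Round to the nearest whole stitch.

99 stitches.

Scale factor = 19 / 18 = 1.056.
94 × 19 / 18 = 99.22 sts.
→ 99 sts.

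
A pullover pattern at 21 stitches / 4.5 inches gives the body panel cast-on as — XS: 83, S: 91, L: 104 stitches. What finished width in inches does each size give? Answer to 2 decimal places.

21/4.5 = 4.667 sts per in.
XS: 83 / 4.667 = 17.786 → 17.79 in.
S: 91 / 4.667 = 19.500 → 19.50 in.
L: 104 / 4.667 = 22.286 → 22.29 in.

XS 17.79 inches; S 19.50 inches; L 22.29 inches.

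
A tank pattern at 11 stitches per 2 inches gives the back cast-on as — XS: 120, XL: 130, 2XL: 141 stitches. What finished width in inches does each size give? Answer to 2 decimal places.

11/2 = 5.5 sts per in.
XS: 120 / 5.5 = 21.818 → 21.82 in.
XL: 130 / 5.5 = 23.636 → 23.64 in.
2XL: 141 / 5.5 = 25.636 → 25.64 in.

XS 21.82 inches; XL 23.64 inches; 2XL 25.64 inches.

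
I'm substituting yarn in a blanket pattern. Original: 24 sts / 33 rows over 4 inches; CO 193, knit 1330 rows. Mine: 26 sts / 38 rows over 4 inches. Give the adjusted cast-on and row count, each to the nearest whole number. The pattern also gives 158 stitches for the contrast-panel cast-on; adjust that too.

Stitches: 193 × 26/24 = 209.08 → 209.
Rows: 1330 × 38/33 = 1531.52 → 1532.
contrast-panel cast-on: 158 × 26/24 = 171.17 → 171.

Cast on 209 stitches; work 1532 rows; contrast-panel cast-on 171 stitches.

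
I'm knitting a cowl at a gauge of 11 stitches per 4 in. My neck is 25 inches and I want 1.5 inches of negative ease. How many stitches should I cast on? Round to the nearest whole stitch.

Finished = 25 − 1.5 = 23.5 in.
11 / 4 = 2.75 sts per inch.
23.50 × 2.75 = 64.62 sts.
→ 65 sts.

65 stitches.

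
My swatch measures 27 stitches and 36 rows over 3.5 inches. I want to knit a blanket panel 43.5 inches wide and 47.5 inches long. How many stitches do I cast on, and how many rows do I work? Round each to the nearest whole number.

Cast on 336 stitches and work 489 rows.

Stitch gauge = 27/3.5 = 7.714 sts/in; 43.5 × 7.714 = 335.57 → 336 sts.
Row gauge = 36/3.5 = 10.286 rows/in; 47.5 × 10.286 = 488.57 → 489 rows.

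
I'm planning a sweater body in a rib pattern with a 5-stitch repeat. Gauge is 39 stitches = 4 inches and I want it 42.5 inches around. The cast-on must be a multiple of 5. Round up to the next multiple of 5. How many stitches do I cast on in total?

39 / 4 = 9.75 sts per inch.
42.5 × 9.75 = 414.38 sts.
Next multiple of 5: 415.

415 stitches.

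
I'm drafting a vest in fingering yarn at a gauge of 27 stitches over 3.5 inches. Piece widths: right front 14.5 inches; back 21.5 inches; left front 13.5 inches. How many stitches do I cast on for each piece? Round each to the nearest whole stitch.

right front 112; back 166; left front 104.

Rate = 27/3.5 = 7.714 sts per in.
right front: 14.5 × 7.714 = 111.86 → 112.
back: 21.5 × 7.714 = 165.86 → 166.
left front: 13.5 × 7.714 = 104.14 → 104.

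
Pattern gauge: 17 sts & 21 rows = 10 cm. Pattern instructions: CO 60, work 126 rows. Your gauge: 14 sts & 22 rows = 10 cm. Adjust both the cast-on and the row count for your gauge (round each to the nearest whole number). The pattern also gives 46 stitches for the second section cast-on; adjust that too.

Cast on 49 stitches; work 132 rows; second section cast-on 38 stitches.

Stitches: 60 × 14/17 = 49.41 → 49.
Rows: 126 × 22/21 = 132.00 → 132.
second section cast-on: 46 × 14/17 = 37.88 → 38.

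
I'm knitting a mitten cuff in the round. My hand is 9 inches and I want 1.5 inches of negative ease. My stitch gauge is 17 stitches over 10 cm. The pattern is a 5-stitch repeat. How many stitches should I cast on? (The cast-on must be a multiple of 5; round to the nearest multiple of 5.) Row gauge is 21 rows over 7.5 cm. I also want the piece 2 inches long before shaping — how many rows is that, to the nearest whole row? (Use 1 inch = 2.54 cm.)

Finished = 9 − 1.5 = 7.5 inches.
7.5 inches × 2.54 = 19.05 cm.
17/10 = 1.7 sts per cm; 19.05 × 1.7 = 32.38 sts.
Nearest multiple of 5 → 30.
2 inches = 5.08 cm; × 2.8 = 14.22 → 14 rows.

Cast on 30 stitches; work 14 rows.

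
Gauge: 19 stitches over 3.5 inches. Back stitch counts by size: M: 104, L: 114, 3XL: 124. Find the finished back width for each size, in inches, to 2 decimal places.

M 19.16 inches; L 21.00 inches; 3XL 22.84 inches.

19/3.5 = 5.429 sts per in.
M: 104 / 5.429 = 19.158 → 19.16 in.
L: 114 / 5.429 = 21.000 → 21.00 in.
3XL: 124 / 5.429 = 22.842 → 22.84 in.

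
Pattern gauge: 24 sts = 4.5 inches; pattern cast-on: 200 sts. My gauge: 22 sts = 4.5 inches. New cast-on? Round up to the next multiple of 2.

Scale factor = 22 / 24 = 0.917.
200 × 22 / 24 = 183.33 sts.
→ 184 sts.

Cast on 184 stitches.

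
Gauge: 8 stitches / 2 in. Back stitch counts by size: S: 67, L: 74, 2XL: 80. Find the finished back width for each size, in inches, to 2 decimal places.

S 16.75 inches; L 18.50 inches; 2XL 20.00 inches.

8/2 = 4 sts per in.
S: 67 / 4 = 16.750 → 16.75 in.
L: 74 / 4 = 18.500 → 18.50 in.
2XL: 80 / 4 = 20.000 → 20.00 in.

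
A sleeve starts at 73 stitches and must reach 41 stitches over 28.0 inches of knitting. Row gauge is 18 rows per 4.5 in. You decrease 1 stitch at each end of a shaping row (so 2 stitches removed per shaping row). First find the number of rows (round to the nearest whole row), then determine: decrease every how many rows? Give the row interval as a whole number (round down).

Rows = 28.0 × 4 = 112.0 → 112 rows.
Stitches to remove: 32 → 16 shaping rows (at 2 st each).
112 / 16 = 7.00 → every 7 rows.

Decrease every 7th row.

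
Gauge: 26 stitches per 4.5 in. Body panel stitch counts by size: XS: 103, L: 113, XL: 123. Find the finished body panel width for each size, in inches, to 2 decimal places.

26/4.5 = 5.778 sts per in.
XS: 103 / 5.778 = 17.827 → 17.83 in.
L: 113 / 5.778 = 19.558 → 19.56 in.
XL: 123 / 5.778 = 21.288 → 21.29 in.

XS 17.83 inches; L 19.56 inches; XL 21.29 inches.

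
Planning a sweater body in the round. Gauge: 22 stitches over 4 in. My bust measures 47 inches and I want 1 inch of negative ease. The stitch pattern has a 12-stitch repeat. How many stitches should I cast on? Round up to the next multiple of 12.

264 stitches.

Finished = 47 − 1 = 46 inches.
22 / 4 = 5.5 sts/in.
46 × 5.5 = 253.00 sts.
Next multiple of 12: 264.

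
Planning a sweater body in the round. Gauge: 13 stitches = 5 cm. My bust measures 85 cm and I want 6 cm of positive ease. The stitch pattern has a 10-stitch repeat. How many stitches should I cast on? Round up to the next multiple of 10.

Finished = 85 + 6 = 91 cm.
13 / 5 = 2.6 sts/cm.
91 × 2.6 = 236.60 sts.
Next multiple of 10: 240.

240 stitches.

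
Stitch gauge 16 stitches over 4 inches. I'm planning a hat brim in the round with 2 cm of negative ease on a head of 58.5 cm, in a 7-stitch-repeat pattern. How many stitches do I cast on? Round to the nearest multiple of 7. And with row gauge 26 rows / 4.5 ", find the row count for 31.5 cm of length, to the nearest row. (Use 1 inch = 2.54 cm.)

Finished = 58.5 − 2 = 56.5 cm.
56.5 cm × 1/2.54 = 22.24 inches.
16/4 = 4 sts per in; 22.24 × 4 = 88.98 sts.
Nearest multiple of 7 → 91.
31.5 cm = 12.40 inches; × 5.778 = 71.65 → 72 rows.

Cast on 91 stitches; work 72 rows.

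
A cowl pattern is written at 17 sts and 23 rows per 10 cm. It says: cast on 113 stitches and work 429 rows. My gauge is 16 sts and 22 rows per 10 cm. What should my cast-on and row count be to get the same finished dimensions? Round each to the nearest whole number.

Stitches: 113 × 16/17 = 106.35 → 106.
Rows: 429 × 22/23 = 410.35 → 410.

Cast on 106 stitches; work 410 rows.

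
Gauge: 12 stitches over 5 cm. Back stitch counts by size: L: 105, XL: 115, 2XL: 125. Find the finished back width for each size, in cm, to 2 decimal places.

12/5 = 2.4 sts per cm.
L: 105 / 2.4 = 43.750 → 43.75 cm.
XL: 115 / 2.4 = 47.917 → 47.92 cm.
2XL: 125 / 2.4 = 52.083 → 52.08 cm.

L 43.75 cm; XL 47.92 cm; 2XL 52.08 cm.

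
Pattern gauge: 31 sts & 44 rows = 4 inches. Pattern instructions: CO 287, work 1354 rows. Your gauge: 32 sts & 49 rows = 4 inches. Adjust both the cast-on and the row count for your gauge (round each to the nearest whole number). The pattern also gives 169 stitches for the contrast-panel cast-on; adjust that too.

Stitches: 287 × 32/31 = 296.26 → 296.
Rows: 1354 × 49/44 = 1507.86 → 1508.
contrast-panel cast-on: 169 × 32/31 = 174.45 → 174.

Cast on 296 stitches; work 1508 rows; contrast-panel cast-on 174 stitches.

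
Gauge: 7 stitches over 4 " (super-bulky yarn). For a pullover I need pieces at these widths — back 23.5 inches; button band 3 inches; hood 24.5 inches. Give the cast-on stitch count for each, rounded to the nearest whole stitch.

back 41; button band 5; hood 43.

Rate = 7/4 = 1.75 sts per in.
back: 23.5 × 1.75 = 41.12 → 41.
button band: 3 × 1.75 = 5.25 → 5.
hood: 24.5 × 1.75 = 42.88 → 43.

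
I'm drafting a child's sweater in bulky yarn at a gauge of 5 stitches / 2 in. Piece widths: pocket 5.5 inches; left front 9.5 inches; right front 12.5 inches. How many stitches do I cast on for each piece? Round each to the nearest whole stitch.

Rate = 5/2 = 2.5 sts per in.
pocket: 5.5 × 2.5 = 13.75 → 14.
left front: 9.5 × 2.5 = 23.75 → 24.
right front: 12.5 × 2.5 = 31.25 → 31.

pocket 14; left front 24; right front 31.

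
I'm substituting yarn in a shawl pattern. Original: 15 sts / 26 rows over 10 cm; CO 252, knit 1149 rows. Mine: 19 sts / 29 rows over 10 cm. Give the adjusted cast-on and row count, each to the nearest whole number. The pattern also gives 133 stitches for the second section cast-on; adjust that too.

Cast on 319 stitches; work 1282 rows; second section cast-on 168 stitches.

Stitches: 252 × 19/15 = 319.20 → 319.
Rows: 1149 × 29/26 = 1281.58 → 1282.
second section cast-on: 133 × 19/15 = 168.47 → 168.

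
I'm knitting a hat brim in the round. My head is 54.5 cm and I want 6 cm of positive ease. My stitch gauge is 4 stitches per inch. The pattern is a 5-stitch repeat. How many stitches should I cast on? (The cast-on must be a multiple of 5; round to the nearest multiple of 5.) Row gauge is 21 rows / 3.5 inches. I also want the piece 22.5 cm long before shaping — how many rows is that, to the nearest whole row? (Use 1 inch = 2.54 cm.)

Finished = 54.5 + 6 = 60.5 cm.
60.5 cm × 1/2.54 = 23.82 inches.
4/1 = 4 sts per in; 23.82 × 4 = 95.28 sts.
Nearest multiple of 5 → 95.
22.5 cm = 8.86 inches; × 6 = 53.15 → 53 rows.

Cast on 95 stitches; work 53 rows.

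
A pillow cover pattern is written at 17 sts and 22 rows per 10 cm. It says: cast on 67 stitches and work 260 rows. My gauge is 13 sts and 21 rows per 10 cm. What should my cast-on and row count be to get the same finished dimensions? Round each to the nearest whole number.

Cast on 51 stitches; work 248 rows.

Stitches: 67 × 13/17 = 51.24 → 51.
Rows: 260 × 21/22 = 248.18 → 248.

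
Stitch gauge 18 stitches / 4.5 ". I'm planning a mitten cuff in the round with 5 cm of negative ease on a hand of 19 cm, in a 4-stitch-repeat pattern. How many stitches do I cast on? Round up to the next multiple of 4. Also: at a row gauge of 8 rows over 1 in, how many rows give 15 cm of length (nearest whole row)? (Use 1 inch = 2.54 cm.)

Cast on 24 stitches; work 47 rows.

Finished = 19 − 5 = 14 cm.
14 cm × 1/2.54 = 5.51 inches.
18/4.5 = 4 sts per in; 5.51 × 4 = 22.05 sts.
Next multiple of 4 → 24.
15 cm = 5.91 inches; × 8 = 47.24 → 47 rows.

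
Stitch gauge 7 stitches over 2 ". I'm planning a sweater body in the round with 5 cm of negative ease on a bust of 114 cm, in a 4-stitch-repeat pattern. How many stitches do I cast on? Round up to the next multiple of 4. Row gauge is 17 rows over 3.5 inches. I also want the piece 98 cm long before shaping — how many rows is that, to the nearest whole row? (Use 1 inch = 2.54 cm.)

Finished = 114 − 5 = 109 cm.
109 cm × 1/2.54 = 42.91 inches.
7/2 = 3.5 sts per in; 42.91 × 3.5 = 150.20 sts.
Next multiple of 4 → 152.
98 cm = 38.58 inches; × 4.857 = 187.40 → 187 rows.

Cast on 152 stitches; work 187 rows.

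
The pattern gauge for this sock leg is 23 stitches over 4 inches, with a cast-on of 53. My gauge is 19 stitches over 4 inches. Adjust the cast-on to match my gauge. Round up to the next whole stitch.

CO 44 sts.

Scale factor = 19 / 23 = 0.826.
53 × 19 / 23 = 43.78 sts.
→ 44 sts.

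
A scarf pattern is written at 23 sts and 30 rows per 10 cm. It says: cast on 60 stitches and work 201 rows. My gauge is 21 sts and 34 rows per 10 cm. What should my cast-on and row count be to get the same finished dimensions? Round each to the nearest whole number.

Stitches: 60 × 21/23 = 54.78 → 55.
Rows: 201 × 34/30 = 227.80 → 228.

Cast on 55 stitches; work 228 rows.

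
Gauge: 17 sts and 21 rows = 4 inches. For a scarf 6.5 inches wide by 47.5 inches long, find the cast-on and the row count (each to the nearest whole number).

Cast on 28 stitches and work 249 rows.

Stitch gauge = 17/4 = 4.25 sts/in; 6.5 × 4.25 = 27.62 → 28 sts.
Row gauge = 21/4 = 5.25 rows/in; 47.5 × 5.25 = 249.38 → 249 rows.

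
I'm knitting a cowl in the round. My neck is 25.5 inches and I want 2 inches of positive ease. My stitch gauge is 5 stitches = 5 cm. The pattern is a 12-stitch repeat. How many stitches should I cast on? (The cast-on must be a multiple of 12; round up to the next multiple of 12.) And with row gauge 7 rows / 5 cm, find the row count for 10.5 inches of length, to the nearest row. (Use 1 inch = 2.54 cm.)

Finished = 25.5 + 2 = 27.5 inches.
27.5 inches × 2.54 = 69.85 cm.
5/5 = 1 sts per cm; 69.85 × 1 = 69.85 sts.
Next multiple of 12 → 72.
10.5 inches = 26.67 cm; × 1.4 = 37.34 → 37 rows.

Cast on 72 stitches; work 37 rows.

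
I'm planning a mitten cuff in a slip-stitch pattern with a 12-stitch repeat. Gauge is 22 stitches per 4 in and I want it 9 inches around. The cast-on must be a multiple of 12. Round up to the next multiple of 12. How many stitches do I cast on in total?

60 stitches.

22 / 4 = 5.5 sts per inch.
9 × 5.5 = 49.50 sts.
Next multiple of 12: 60.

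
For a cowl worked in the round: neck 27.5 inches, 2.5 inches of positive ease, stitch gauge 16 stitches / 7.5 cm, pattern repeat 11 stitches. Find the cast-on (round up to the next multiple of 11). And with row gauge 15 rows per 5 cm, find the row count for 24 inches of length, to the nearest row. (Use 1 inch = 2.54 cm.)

Cast on 165 stitches; work 183 rows.

Finished = 27.5 + 2.5 = 30 inches.
30 inches × 2.54 = 76.20 cm.
16/7.5 = 2.133 sts per cm; 76.20 × 2.133 = 162.56 sts.
Next multiple of 11 → 165.
24 inches = 60.96 cm; × 3 = 182.88 → 183 rows.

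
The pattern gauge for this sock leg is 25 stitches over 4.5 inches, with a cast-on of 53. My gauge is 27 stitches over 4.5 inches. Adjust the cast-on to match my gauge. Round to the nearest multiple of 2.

Scale factor = 27 / 25 = 1.080.
53 × 27 / 25 = 57.24 sts.
→ 58 sts.

CO 58 sts.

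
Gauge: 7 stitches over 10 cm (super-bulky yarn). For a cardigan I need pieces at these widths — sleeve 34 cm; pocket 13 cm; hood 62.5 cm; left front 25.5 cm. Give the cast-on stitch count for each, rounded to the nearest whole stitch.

sleeve 24; pocket 9; hood 44; left front 18.

Rate = 7/10 = 0.7 sts per cm.
sleeve: 34 × 0.7 = 23.80 → 24.
pocket: 13 × 0.7 = 9.10 → 9.
hood: 62.5 × 0.7 = 43.75 → 44.
left front: 25.5 × 0.7 = 17.85 → 18.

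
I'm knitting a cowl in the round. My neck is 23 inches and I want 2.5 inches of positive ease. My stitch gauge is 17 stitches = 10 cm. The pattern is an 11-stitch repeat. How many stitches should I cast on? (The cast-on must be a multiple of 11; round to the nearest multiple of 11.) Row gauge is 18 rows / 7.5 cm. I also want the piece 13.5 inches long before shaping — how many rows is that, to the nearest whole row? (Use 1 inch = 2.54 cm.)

Cast on 110 stitches; work 82 rows.

Finished = 23 + 2.5 = 25.5 inches.
25.5 inches × 2.54 = 64.77 cm.
17/10 = 1.7 sts per cm; 64.77 × 1.7 = 110.11 sts.
Nearest multiple of 11 → 110.
13.5 inches = 34.29 cm; × 2.4 = 82.30 → 82 rows.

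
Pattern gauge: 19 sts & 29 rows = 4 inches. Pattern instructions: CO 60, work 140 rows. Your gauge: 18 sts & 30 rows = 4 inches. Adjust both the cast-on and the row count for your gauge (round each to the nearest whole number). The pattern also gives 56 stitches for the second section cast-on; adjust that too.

Cast on 57 stitches; work 145 rows; second section cast-on 53 stitches.

Stitches: 60 × 18/19 = 56.84 → 57.
Rows: 140 × 30/29 = 144.83 → 145.
second section cast-on: 56 × 18/19 = 53.05 → 53.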